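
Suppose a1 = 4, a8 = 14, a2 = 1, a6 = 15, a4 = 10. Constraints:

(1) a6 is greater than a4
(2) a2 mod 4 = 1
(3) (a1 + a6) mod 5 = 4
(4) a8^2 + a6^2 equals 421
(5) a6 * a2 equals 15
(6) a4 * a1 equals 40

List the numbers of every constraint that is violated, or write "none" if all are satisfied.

Yes — all constraints hold.

(1) a6 = 15, a4 = 10; 15 > 10  true
(2) 1 mod 4 = 1  true
(3) a1 + a6 = 19; 19 mod 5 = 4  true
(4) a8^2 + a6^2 = 14^2 + 15^2 = 196 + 225 = 421  true
(5) a6 * a2 = 15 * 1 = 15  true
(6) a4 * a1 = 10 * 4 = 40  true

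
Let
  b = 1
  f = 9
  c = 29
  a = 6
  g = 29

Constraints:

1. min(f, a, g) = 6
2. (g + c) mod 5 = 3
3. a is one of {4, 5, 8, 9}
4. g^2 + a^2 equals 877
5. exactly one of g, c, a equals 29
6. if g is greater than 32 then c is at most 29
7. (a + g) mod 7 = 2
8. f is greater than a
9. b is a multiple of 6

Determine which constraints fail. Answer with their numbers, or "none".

The assignment fails constraints 3, 5, 7, and 9.

1. min(9, 6, 29) = 6  yes
2. g + c = 58; 58 mod 5 = 3  yes
3. a = 6 is not in {4, 5, 8, 9}  no
4. g^2 + a^2 = 29^2 + 6^2 = 841 + 36 = 877  yes
5. g=29, c=29, a=6; 2 of them equal 29, not exactly one  no
6. g = 29, not > 32; antecedent false, conditional vacuously true  yes
7. a + g = 35; 35 mod 7 = 0, not 2  no
8. f = 9, a = 6; 9 > 6  yes
9. 1 = 6*0 + 1, so 6 does not divide 1  no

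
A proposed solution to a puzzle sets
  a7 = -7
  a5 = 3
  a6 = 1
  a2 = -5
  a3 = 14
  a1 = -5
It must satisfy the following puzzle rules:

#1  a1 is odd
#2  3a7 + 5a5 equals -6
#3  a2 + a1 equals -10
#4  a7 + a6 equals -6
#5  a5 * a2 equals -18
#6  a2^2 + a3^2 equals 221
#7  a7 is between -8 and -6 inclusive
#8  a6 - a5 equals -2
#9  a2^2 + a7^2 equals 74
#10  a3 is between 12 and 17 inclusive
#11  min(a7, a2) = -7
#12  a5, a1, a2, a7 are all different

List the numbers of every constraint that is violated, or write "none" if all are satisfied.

The assignment fails constraints 5 and 12.

#1 a1 = -5 is odd — holds.
#2 3a7 + 5a5 = 3(-7) + 5(3) = -6 — holds.
#3 a2 + a1 = -5 + (-5) = -10 — holds.
#4 a7 + a6 = -7 + 1 = -6 — holds.
#5 a5 * a2 = 3 * (-5) = -15, not -18 — fails.
#6 a2^2 + a3^2 = (-5)^2 + 14^2 = 25 + 196 = 221 — holds.
#7 a7 = -7 lies in [-8, -6] — holds.
#8 a6 - a5 = 1 - 3 = -2 — holds.
#9 a2^2 + a7^2 = (-5)^2 + (-7)^2 = 25 + 49 = 74 — holds.
#10 a3 = 14 lies in [12, 17] — holds.
#11 min(-7, -5) = -7 — holds.
#12 a1 = a2 = -5, not all different — fails.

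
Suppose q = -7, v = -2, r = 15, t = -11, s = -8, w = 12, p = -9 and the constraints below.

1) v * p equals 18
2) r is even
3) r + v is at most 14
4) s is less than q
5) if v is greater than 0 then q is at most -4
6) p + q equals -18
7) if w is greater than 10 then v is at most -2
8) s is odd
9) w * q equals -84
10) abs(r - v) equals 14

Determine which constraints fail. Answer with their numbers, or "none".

1) v * p = -2 * (-9) = 18  ✓
2) r = 15 is odd  ✗
3) r + v = 15 + (-2) = 13; 13 ≤ 14  ✓
4) s = -8, q = -7; -8 < -7  ✓
5) v = -2, not > 0; antecedent false, conditional vacuously true  ✓
6) p + q = -9 + (-7) = -16, not -18  ✗
7) w = 12 > 10, so we need v ≤ -2; v = -2 ≤ -2  ✓
8) s = -8 is even  ✗
9) w * q = 12 * (-7) = -84  ✓
10) abs(15 - (-2)) = 17, not 14  ✗

Violated: 2, 6, 8, and 10.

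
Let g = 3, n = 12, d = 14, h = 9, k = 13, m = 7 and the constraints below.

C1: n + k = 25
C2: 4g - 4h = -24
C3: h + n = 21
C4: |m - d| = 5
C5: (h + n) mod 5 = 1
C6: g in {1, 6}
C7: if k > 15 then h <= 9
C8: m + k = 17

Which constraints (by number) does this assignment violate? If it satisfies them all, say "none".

Constraints 4, 6, 8 do not hold.

C1: n + k = 12 + 13 = 25  ✓
C2: 4g - 4h = 4(3) - 4(9) = -24  ✓
C3: h + n = 9 + 12 = 21  ✓
C4: |7 - 14| = 7, not 5  ✗
C5: h + n = 21; 21 mod 5 = 1  ✓
C6: g = 3 is not in {1, 6}  ✗
C7: k = 13, not > 15; antecedent false, conditional vacuously true  ✓
C8: m + k = 7 + 13 = 20, not 17  ✗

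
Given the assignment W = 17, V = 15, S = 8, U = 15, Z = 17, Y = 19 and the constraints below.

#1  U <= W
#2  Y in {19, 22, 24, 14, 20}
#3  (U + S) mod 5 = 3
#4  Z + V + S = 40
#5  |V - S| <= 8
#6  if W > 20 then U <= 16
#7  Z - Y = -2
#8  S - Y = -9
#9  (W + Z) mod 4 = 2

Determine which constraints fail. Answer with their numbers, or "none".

Violated: 8.

#1 U = 15, W = 17; 15 ≤ 17 — OK.
#2 Y = 19 is in {19, 22, 24, 14, 20} — OK.
#3 U + S = 23; 23 mod 5 = 3 — OK.
#4 Z + V + S = 17 + 15 + 8 = 40 — OK.
#5 |15 - 8| = 7; 7 ≤ 8 — OK.
#6 W = 17, not > 20; antecedent false, conditional vacuously true — OK.
#7 Z - Y = 17 - 19 = -2 — OK.
#8 S - Y = 8 - 19 = -11, not -9 — violated.
#9 W + Z = 34; 34 mod 4 = 2 — OK.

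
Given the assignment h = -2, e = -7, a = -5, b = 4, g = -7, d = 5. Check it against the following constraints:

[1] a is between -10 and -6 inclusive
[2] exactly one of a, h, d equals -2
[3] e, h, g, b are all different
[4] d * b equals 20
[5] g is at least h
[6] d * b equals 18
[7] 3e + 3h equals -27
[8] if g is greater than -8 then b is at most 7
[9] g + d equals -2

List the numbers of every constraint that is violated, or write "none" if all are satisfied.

[1] a = -5 is outside [-10, -6]  ✘
[2] a=-5, h=-2, d=5; 1 of them equals -2  ✔
[3] e = g = -7, not all different  ✘
[4] d * b = 5 * 4 = 20  ✔
[5] g = -7, h = -2; -7 < -2 (want ≥)  ✘
[6] d * b = 5 * 4 = 20, not 18  ✘
[7] 3e + 3h = 3(-7) + 3(-2) = -27  ✔
[8] g = -7 > -8, so we need b ≤ 7; b = 4 ≤ 7  ✔
[9] g + d = -7 + 5 = -2  ✔

Constraints 1, 3, 5, 6 are violated.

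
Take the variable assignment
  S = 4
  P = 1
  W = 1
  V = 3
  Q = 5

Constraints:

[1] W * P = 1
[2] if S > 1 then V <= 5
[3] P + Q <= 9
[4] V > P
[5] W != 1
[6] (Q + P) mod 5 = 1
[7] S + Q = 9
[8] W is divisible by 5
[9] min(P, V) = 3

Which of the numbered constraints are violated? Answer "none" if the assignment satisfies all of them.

Violated: 5, 8, 9.

[1] W * P = 1 * 1 = 1 — OK.
[2] S = 4 > 1, so we need V ≤ 5; V = 3 ≤ 5 — OK.
[3] P + Q = 1 + 5 = 6; 6 ≤ 9 — OK.
[4] V = 3, P = 1; 3 > 1 — OK.
[5] W = 1, but 1 is required to differ — violated.
[6] Q + P = 6; 6 mod 5 = 1 — OK.
[7] S + Q = 4 + 5 = 9 — OK.
[8] 1 = 5*0 + 1, so 5 does not divide 1 — violated.
[9] min(1, 3) = 1, not 3 — violated.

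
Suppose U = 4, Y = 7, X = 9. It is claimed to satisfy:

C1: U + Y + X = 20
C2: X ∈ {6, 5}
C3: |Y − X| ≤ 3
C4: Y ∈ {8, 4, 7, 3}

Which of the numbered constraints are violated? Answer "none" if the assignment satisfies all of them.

C1: U + Y + X = 4 + 7 + 9 = 20  ✓
C2: X = 9 is not in {6, 5}  ✗
C3: |7 − 9| = 2; 2 ≤ 3  ✓
C4: Y = 7 is in {8, 4, 7, 3}  ✓

The assignment fails constraint 2.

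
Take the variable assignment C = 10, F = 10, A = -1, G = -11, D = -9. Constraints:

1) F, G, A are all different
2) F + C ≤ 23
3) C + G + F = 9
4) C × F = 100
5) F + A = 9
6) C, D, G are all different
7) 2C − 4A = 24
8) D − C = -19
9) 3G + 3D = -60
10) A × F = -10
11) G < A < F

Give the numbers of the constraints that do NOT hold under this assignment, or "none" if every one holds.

Yes — all constraints hold.

1) values 10, -11, -1 are pairwise distinct  ✓
2) F + C = 10 + 10 = 20; 20 ≤ 23  ✓
3) C + G + F = 10 + (-11) + 10 = 9  ✓
4) C × F = 10 × 10 = 100  ✓
5) F + A = 10 + (-1) = 9  ✓
6) values 10, -9, -11 are pairwise distinct  ✓
7) 2C − 4A = 2(10) − 4(-1) = 24  ✓
8) D − C = -9 − 10 = -19  ✓
9) 3G + 3D = 3(-11) + 3(-9) = -60  ✓
10) A × F = -1 × 10 = -10  ✓
11) values -11 < -1 < 10  ✓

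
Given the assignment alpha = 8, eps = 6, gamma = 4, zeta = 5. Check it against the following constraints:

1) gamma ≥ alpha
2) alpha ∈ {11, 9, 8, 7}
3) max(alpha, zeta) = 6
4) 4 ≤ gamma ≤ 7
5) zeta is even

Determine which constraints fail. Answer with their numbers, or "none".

1) gamma = 4, alpha = 8; 4 < 8 (want ≥)  FAIL
2) alpha = 8 is in {11, 9, 8, 7}  OK
3) max(8, 5) = 8, not 6  FAIL
4) gamma = 4 lies in [4, 7]  OK
5) zeta = 5 is odd  FAIL

The assignment fails constraints 1, 3, and 5.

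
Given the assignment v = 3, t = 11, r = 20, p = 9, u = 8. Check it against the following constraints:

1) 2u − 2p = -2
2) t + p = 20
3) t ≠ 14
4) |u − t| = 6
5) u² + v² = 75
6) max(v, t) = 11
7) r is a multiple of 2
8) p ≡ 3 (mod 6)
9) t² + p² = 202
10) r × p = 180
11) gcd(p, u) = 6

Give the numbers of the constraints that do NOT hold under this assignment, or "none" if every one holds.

1) 2u − 2p = 2(8) − 2(9) = -2 — OK.
2) t + p = 11 + 9 = 20 — OK.
3) t = 11, and 11 ≠ 14 — OK.
4) |8 − 11| = 3, not 6 — violated.
5) u² + v² = 8² + 3² = 64 + 9 = 73, not 75 — violated.
6) max(3, 11) = 11 — OK.
7) 20 / 2 = 10, so 2 divides 20 — OK.
8) 9 mod 6 = 3 — OK.
9) t² + p² = 11² + 9² = 121 + 81 = 202 — OK.
10) r × p = 20 × 9 = 180 — OK.
11) gcd(9, 8) = 1, not 6 — violated.

Violated: 4, 5, and 11.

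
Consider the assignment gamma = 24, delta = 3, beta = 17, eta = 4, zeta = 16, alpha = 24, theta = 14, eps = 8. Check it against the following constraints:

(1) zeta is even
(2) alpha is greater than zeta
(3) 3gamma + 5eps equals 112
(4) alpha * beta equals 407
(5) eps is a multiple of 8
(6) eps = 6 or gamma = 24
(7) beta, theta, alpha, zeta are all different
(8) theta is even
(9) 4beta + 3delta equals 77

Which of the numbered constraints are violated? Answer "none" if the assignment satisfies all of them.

(1) zeta = 16 is even  OK
(2) alpha = 24, zeta = 16; 24 > 16  OK
(3) 3gamma + 5eps = 3(24) + 5(8) = 112  OK
(4) alpha * beta = 24 * 17 = 408, not 407  FAIL
(5) 8 / 8 = 1, so 8 divides 8  OK
(6) eps = 8 ≠ 6, but gamma = 24 = 24 (second disjunct)  OK
(7) values 17, 14, 24, 16 are pairwise distinct  OK
(8) theta = 14 is even  OK
(9) 4beta + 3delta = 4(17) + 3(3) = 77  OK

Constraint 4 is violated.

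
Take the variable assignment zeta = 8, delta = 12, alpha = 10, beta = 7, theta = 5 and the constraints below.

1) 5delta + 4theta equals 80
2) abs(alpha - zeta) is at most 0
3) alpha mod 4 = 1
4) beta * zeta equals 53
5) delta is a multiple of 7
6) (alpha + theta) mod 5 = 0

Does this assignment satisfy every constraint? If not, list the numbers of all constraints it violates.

1) 5delta + 4theta = 5(12) + 4(5) = 80  ✓
2) abs(10 - 8) = 2; 2 > 0, exceeds bound 0  ✗
3) 10 mod 4 = 2, not 1  ✗
4) beta * zeta = 7 * 8 = 56, not 53  ✗
5) 12 = 7*1 + 5, so 7 does not divide 12  ✗
6) alpha + theta = 15; 15 mod 5 = 0  ✓

Constraints 2, 3, 4, 5 are violated.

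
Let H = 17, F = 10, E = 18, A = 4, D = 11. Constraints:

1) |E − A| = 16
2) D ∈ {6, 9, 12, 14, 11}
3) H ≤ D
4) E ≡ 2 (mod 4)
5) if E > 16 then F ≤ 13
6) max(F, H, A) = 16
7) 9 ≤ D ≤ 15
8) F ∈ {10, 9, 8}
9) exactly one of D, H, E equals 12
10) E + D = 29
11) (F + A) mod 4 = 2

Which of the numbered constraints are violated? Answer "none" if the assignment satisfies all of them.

Violated: 1, 3, 6, and 9.

1) |18 − 4| = 14, not 16 — fails.
2) D = 11 is in {6, 9, 12, 14, 11} — holds.
3) H = 17, D = 11; 17 > 11 (want ≤) — fails.
4) 18 mod 4 = 2 — holds.
5) E = 18 > 16, so we need F ≤ 13; F = 10 ≤ 13 — holds.
6) max(10, 17, 4) = 17, not 16 — fails.
7) D = 11 lies in [9, 15] — holds.
8) F = 10 is in {10, 9, 8} — holds.
9) D=11, H=17, E=18; 0 of them equal 12, not exactly one — fails.
10) E + D = 18 + 11 = 29 — holds.
11) F + A = 14; 14 mod 4 = 2 — holds.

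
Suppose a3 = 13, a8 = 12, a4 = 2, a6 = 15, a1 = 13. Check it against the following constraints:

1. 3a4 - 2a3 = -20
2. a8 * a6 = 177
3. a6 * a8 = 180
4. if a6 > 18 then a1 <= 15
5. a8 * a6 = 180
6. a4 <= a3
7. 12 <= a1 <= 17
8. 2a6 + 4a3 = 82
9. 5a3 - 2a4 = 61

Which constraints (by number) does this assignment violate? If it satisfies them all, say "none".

The assignment fails constraint 2.

1. 3a4 - 2a3 = 3(2) - 2(13) = -20  OK
2. a8 * a6 = 12 * 15 = 180, not 177  FAIL
3. a6 * a8 = 15 * 12 = 180  OK
4. a6 = 15, not > 18; antecedent false, conditional vacuously true  OK
5. a8 * a6 = 12 * 15 = 180  OK
6. a4 = 2, a3 = 13; 2 ≤ 13  OK
7. a1 = 13 lies in [12, 17]  OK
8. 2a6 + 4a3 = 2(15) + 4(13) = 82  OK
9. 5a3 - 2a4 = 5(13) - 2(2) = 61  OK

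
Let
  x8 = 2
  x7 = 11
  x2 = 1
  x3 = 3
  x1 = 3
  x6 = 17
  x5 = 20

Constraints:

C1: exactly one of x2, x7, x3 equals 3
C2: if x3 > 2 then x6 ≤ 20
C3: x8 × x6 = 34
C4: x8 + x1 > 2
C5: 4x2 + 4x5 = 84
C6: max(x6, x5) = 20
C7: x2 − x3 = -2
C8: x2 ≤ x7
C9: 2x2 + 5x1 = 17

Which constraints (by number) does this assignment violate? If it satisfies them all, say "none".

The assignment satisfies every constraint.

C1: x2=1, x7=11, x3=3; 1 of them equals 3 — OK.
C2: x3 = 3 > 2, so we need x6 ≤ 20; x6 = 17 ≤ 20 — OK.
C3: x8 × x6 = 2 × 17 = 34 — OK.
C4: x8 + x1 = 2 + 3 = 5; 5 > 2 — OK.
C5: 4x2 + 4x5 = 4(1) + 4(20) = 84 — OK.
C6: max(17, 20) = 20 — OK.
C7: x2 − x3 = 1 − 3 = -2 — OK.
C8: x2 = 1, x7 = 11; 1 ≤ 11 — OK.
C9: 2x2 + 5x1 = 2(1) + 5(3) = 17 — OK.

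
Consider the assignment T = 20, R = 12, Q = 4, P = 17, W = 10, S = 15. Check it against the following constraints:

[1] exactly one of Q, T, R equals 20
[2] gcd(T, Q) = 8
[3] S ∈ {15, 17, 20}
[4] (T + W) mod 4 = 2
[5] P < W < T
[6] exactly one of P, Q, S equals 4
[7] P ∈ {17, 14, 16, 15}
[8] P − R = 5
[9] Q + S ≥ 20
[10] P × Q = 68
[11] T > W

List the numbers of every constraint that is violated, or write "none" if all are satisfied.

The assignment fails constraints 2, 5, and 9.

[1] Q=4, T=20, R=12; 1 of them equals 20 — holds.
[2] gcd(20, 4) = 4, not 8 — does not hold.
[3] S = 15 is in {15, 17, 20} — holds.
[4] T + W = 30; 30 mod 4 = 2 — holds.
[5] values 17, 10, 20; P = 17 is not < W = 10 — does not hold.
[6] P=17, Q=4, S=15; 1 of them equals 4 — holds.
[7] P = 17 is in {17, 14, 16, 15} — holds.
[8] P − R = 17 − 12 = 5 — holds.
[9] Q + S = 4 + 15 = 19; 19 < 20, bound 20 not met — does not hold.
[10] P × Q = 17 × 4 = 68 — holds.
[11] T = 20, W = 10; 20 > 10 — holds.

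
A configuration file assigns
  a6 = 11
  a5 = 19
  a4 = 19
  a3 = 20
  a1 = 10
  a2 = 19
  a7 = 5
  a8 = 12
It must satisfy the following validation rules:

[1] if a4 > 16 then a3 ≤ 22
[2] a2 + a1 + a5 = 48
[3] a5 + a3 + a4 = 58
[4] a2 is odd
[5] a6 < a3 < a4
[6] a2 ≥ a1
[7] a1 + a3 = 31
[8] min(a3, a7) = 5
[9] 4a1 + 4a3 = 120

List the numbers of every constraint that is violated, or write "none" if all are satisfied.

The assignment fails constraints 5, 7.

[1] a4 = 19 > 16, so we need a3 ≤ 22; a3 = 20 ≤ 22  ✔
[2] a2 + a1 + a5 = 19 + 10 + 19 = 48  ✔
[3] a5 + a3 + a4 = 19 + 20 + 19 = 58  ✔
[4] a2 = 19 is odd  ✔
[5] values 11, 20, 19; a3 = 20 is not < a4 = 19  ✘
[6] a2 = 19, a1 = 10; 19 ≥ 10  ✔
[7] a1 + a3 = 10 + 20 = 30, not 31  ✘
[8] min(20, 5) = 5  ✔
[9] 4a1 + 4a3 = 4(10) + 4(20) = 120  ✔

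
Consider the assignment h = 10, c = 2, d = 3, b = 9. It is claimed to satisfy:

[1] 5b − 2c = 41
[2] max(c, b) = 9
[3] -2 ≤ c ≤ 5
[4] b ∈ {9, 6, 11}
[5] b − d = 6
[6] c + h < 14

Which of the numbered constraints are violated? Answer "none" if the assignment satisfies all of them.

[1] 5b − 2c = 5(9) − 2(2) = 41  true
[2] max(2, 9) = 9  true
[3] c = 2 lies in [-2, 5]  true
[4] b = 9 is in {9, 6, 11}  true
[5] b − d = 9 − 3 = 6  true
[6] c + h = 2 + 10 = 12; 12 < 14  true

Yes — all constraints hold.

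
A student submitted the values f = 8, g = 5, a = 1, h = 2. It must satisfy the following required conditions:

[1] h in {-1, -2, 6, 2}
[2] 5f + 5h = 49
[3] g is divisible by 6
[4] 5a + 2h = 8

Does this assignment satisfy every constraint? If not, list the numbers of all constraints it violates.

[1] h = 2 is in {-1, -2, 6, 2}  true
[2] 5f + 5h = 5(8) + 5(2) = 50, not 49  false
[3] 5 = 6*0 + 5, so 6 does not divide 5  false
[4] 5a + 2h = 5(1) + 2(2) = 9, not 8  false

The assignment fails constraints 2, 3, and 4.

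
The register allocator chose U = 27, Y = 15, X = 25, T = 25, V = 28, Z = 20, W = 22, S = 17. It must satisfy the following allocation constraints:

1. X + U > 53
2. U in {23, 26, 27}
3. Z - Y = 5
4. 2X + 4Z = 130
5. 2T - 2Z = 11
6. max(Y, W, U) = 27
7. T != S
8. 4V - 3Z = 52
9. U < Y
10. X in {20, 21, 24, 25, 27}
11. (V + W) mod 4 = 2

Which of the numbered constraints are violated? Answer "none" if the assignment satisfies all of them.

1. X + U = 25 + 27 = 52; 52 ≤ 53, bound 53 not met — violated.
2. U = 27 is in {23, 26, 27} — satisfied.
3. Z - Y = 20 - 15 = 5 — satisfied.
4. 2X + 4Z = 2(25) + 4(20) = 130 — satisfied.
5. 2T - 2Z = 2(25) - 2(20) = 10, not 11 — violated.
6. max(15, 22, 27) = 27 — satisfied.
7. T = 25, S = 17; distinct — satisfied.
8. 4V - 3Z = 4(28) - 3(20) = 52 — satisfied.
9. U = 27, Y = 15; 27 ≥ 15 (want <) — violated.
10. X = 25 is in {20, 21, 24, 25, 27} — satisfied.
11. V + W = 50; 50 mod 4 = 2 — satisfied.

Constraints 1, 5, 9 do not hold.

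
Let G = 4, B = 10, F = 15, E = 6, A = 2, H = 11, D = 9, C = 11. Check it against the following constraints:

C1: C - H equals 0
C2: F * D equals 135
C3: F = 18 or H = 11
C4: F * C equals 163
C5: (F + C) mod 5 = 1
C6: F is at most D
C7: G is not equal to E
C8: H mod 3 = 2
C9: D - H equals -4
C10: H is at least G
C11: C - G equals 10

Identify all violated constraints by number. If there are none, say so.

C1: C - H = 11 - 11 = 0  ✓
C2: F * D = 15 * 9 = 135  ✓
C3: F = 15 ≠ 18, but H = 11 = 11 (second disjunct)  ✓
C4: F * C = 15 * 11 = 165, not 163  ✗
C5: F + C = 26; 26 mod 5 = 1  ✓
C6: F = 15, D = 9; 15 > 9 (want ≤)  ✗
C7: G = 4, E = 6; distinct  ✓
C8: 11 mod 3 = 2  ✓
C9: D - H = 9 - 11 = -2, not -4  ✗
C10: H = 11, G = 4; 11 ≥ 4  ✓
C11: C - G = 11 - 4 = 7, not 10  ✗

The assignment fails constraints 4, 6, 9, 11.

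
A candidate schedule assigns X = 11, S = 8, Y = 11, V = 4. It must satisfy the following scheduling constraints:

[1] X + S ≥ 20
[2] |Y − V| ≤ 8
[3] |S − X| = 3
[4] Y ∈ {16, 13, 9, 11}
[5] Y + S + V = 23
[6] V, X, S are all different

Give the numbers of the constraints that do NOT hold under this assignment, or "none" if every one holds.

Violated: 1.

[1] X + S = 11 + 8 = 19; 19 < 20, bound 20 not met  no
[2] |11 − 4| = 7; 7 ≤ 8  yes
[3] |8 − 11| = 3  yes
[4] Y = 11 is in {16, 13, 9, 11}  yes
[5] Y + S + V = 11 + 8 + 4 = 23  yes
[6] values 4, 11, 8 are pairwise distinct  yes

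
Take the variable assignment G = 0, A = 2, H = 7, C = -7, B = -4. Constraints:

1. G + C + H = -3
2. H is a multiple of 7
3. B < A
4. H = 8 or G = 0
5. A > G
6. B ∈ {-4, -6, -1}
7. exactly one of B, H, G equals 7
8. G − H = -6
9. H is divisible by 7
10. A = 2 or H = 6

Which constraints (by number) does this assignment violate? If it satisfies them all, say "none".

1. G + C + H = 0 + (-7) + 7 = 0, not -3 — fails.
2. 7 / 7 = 1, so 7 divides 7 — holds.
3. B = -4, A = 2; -4 < 2 — holds.
4. H = 7 ≠ 8, but G = 0 = 0 (second disjunct) — holds.
5. A = 2, G = 0; 2 > 0 — holds.
6. B = -4 is in {-4, -6, -1} — holds.
7. B=-4, H=7, G=0; 1 of them equals 7 — holds.
8. G − H = 0 − 7 = -7, not -6 — fails.
9. 7 / 7 = 1, so 7 divides 7 — holds.
10. A = 2 = 2 (first disjunct) — holds.

Constraints 1 and 8 do not hold.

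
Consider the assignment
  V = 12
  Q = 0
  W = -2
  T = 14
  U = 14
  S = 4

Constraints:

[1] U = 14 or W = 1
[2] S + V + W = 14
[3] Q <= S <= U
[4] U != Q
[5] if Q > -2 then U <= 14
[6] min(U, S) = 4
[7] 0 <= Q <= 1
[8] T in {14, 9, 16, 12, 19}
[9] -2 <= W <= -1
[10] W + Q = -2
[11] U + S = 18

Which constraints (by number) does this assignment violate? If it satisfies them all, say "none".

[1] U = 14 = 14 (first disjunct) — satisfied.
[2] S + V + W = 4 + 12 + (-2) = 14 — satisfied.
[3] values 0 <= 4 <= 14 — satisfied.
[4] U = 14, Q = 0; distinct — satisfied.
[5] Q = 0 > -2, so we need U ≤ 14; U = 14 ≤ 14 — satisfied.
[6] min(14, 4) = 4 — satisfied.
[7] Q = 0 lies in [0, 1] — satisfied.
[8] T = 14 is in {14, 9, 16, 12, 19} — satisfied.
[9] W = -2 lies in [-2, -1] — satisfied.
[10] W + Q = -2 + 0 = -2 — satisfied.
[11] U + S = 14 + 4 = 18 — satisfied.

None — every constraint holds.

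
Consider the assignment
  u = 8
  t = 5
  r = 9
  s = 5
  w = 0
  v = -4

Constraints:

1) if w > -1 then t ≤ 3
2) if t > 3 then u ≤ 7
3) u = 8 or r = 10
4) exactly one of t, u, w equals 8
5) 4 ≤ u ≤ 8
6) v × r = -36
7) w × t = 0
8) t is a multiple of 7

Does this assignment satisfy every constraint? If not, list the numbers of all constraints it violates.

Violated: 1, 2, and 8.

1) w = 0 > -1, so we need t ≤ 3; but t = 5 > 3 — violated.
2) t = 5 > 3, so we need u ≤ 7; but u = 8 > 7 — violated.
3) u = 8 = 8 (first disjunct) — OK.
4) t=5, u=8, w=0; 1 of them equals 8 — OK.
5) u = 8 lies in [4, 8] — OK.
6) v × r = -4 × 9 = -36 — OK.
7) w × t = 0 × 5 = 0 — OK.
8) 5 = 7×0 + 5, so 7 does not divide 5 — violated.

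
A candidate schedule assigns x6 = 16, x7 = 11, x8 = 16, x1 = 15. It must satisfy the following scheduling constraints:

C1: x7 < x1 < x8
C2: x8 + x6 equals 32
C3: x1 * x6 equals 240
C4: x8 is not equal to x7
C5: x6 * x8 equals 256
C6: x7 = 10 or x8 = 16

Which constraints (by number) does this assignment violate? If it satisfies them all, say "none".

C1: values 11 < 15 < 16  holds
C2: x8 + x6 = 16 + 16 = 32  holds
C3: x1 * x6 = 15 * 16 = 240  holds
C4: x8 = 16, x7 = 11; distinct  holds
C5: x6 * x8 = 16 * 16 = 256  holds
C6: x7 = 11 ≠ 10, but x8 = 16 = 16 (second disjunct)  holds

The assignment satisfies every constraint.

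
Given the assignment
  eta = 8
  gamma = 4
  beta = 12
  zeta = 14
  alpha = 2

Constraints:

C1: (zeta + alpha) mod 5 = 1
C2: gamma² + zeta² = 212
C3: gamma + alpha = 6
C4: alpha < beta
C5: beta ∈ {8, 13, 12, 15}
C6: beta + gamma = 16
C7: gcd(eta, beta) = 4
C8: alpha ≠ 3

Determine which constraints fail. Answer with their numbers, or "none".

Yes — all constraints hold.

C1: zeta + alpha = 16; 16 mod 5 = 1  holds
C2: gamma² + zeta² = 4² + 14² = 16 + 196 = 212  holds
C3: gamma + alpha = 4 + 2 = 6  holds
C4: alpha = 2, beta = 12; 2 < 12  holds
C5: beta = 12 is in {8, 13, 12, 15}  holds
C6: beta + gamma = 12 + 4 = 16  holds
C7: gcd(8, 12) = 4  holds
C8: alpha = 2, and 2 ≠ 3  holds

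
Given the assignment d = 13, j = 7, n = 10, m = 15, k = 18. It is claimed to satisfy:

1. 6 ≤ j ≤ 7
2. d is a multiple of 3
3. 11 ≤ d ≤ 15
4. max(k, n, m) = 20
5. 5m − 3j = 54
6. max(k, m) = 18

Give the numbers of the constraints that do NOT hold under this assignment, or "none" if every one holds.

Constraints 2 and 4 do not hold.

1. j = 7 lies in [6, 7] — OK.
2. 13 = 3×4 + 1, so 3 does not divide 13 — violated.
3. d = 13 lies in [11, 15] — OK.
4. max(18, 10, 15) = 18, not 20 — violated.
5. 5m − 3j = 5(15) − 3(7) = 54 — OK.
6. max(18, 15) = 18 — OK.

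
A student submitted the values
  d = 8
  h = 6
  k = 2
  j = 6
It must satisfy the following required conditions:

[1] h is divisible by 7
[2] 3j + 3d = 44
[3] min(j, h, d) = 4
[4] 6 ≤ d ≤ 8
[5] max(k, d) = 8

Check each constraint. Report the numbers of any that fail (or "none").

[1] 6 = 7×0 + 6, so 7 does not divide 6  ✗
[2] 3j + 3d = 3(6) + 3(8) = 42, not 44  ✗
[3] min(6, 6, 8) = 6, not 4  ✗
[4] d = 8 lies in [6, 8]  ✓
[5] max(2, 8) = 8  ✓

Violated: 1, 2, and 3.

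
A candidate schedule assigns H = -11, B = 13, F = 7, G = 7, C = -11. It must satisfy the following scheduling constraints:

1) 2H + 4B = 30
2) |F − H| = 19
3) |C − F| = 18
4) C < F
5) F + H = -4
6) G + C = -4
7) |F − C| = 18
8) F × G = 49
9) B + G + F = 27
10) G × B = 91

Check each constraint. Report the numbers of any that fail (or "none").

1) 2H + 4B = 2(-11) + 4(13) = 30 — holds.
2) |7 − (-11)| = 18, not 19 — does not hold.
3) |-11 − 7| = 18 — holds.
4) C = -11, F = 7; -11 < 7 — holds.
5) F + H = 7 + (-11) = -4 — holds.
6) G + C = 7 + (-11) = -4 — holds.
7) |7 − (-11)| = 18 — holds.
8) F × G = 7 × 7 = 49 — holds.
9) B + G + F = 13 + 7 + 7 = 27 — holds.
10) G × B = 7 × 13 = 91 — holds.

Violated: 2.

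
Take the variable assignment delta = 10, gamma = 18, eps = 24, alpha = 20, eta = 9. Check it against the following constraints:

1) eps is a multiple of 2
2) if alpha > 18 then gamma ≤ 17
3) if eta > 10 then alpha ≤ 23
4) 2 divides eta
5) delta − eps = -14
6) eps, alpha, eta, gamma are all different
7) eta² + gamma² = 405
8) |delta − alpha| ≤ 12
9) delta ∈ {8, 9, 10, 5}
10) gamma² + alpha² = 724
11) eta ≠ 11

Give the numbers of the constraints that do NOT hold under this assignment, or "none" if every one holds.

1) 24 / 2 = 12, so 2 divides 24 — satisfied.
2) alpha = 20 > 18, so we need gamma ≤ 17; but gamma = 18 > 17 — violated.
3) eta = 9, not > 10; antecedent false, conditional vacuously true — satisfied.
4) 9 = 2×4 + 1, so 2 does not divide 9 — violated.
5) delta − eps = 10 − 24 = -14 — satisfied.
6) values 24, 20, 9, 18 are pairwise distinct — satisfied.
7) eta² + gamma² = 9² + 18² = 81 + 324 = 405 — satisfied.
8) |10 − 20| = 10; 10 ≤ 12 — satisfied.
9) delta = 10 is in {8, 9, 10, 5} — satisfied.
10) gamma² + alpha² = 18² + 20² = 324 + 400 = 724 — satisfied.
11) eta = 9, and 9 ≠ 11 — satisfied.

The assignment fails constraints 2, 4.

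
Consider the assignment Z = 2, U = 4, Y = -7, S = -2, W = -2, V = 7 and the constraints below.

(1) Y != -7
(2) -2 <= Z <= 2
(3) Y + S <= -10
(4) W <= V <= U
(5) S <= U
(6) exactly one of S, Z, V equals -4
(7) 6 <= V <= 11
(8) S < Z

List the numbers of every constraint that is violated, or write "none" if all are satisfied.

Constraints 1, 3, 4, 6 do not hold.

(1) Y = -7, but -7 is required to differ — does not hold.
(2) Z = 2 lies in [-2, 2] — holds.
(3) Y + S = -7 + (-2) = -9; -9 > -10, bound -10 not met — does not hold.
(4) values -2, 7, 4; V = 7 is not <= U = 4 — does not hold.
(5) S = -2, U = 4; -2 ≤ 4 — holds.
(6) S=-2, Z=2, V=7; 0 of them equal -4, not exactly one — does not hold.
(7) V = 7 lies in [6, 11] — holds.
(8) S = -2, Z = 2; -2 < 2 — holds.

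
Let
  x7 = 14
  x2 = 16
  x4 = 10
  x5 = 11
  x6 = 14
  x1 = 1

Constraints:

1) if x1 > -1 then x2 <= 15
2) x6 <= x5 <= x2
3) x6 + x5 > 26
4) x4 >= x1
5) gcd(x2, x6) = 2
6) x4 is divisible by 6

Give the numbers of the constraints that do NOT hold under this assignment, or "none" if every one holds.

The assignment fails constraints 1, 2, 3, 6.

1) x1 = 1 > -1, so we need x2 ≤ 15; but x2 = 16 > 15 — fails.
2) values 14, 11, 16; x6 = 14 is not <= x5 = 11 — fails.
3) x6 + x5 = 14 + 11 = 25; 25 ≤ 26, bound 26 not met — fails.
4) x4 = 10, x1 = 1; 10 ≥ 1 — holds.
5) gcd(16, 14) = 2 — holds.
6) 10 = 6*1 + 4, so 6 does not divide 10 — fails.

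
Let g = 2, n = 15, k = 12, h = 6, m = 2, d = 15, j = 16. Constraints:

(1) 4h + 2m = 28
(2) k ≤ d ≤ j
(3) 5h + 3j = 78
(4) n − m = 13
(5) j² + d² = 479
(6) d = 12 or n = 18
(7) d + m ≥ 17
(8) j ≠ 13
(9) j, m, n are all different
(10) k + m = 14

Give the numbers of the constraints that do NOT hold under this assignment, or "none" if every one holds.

(1) 4h + 2m = 4(6) + 2(2) = 28 — OK.
(2) values 12 ≤ 15 ≤ 16 — OK.
(3) 5h + 3j = 5(6) + 3(16) = 78 — OK.
(4) n − m = 15 − 2 = 13 — OK.
(5) j² + d² = 16² + 15² = 256 + 225 = 481, not 479 — violated.
(6) d = 15 ≠ 12 and n = 15 ≠ 18; both disjuncts false — violated.
(7) d + m = 15 + 2 = 17; 17 ≥ 17 — OK.
(8) j = 16, and 16 ≠ 13 — OK.
(9) values 16, 2, 15 are pairwise distinct — OK.
(10) k + m = 12 + 2 = 14 — OK.

The assignment fails constraints 5, 6.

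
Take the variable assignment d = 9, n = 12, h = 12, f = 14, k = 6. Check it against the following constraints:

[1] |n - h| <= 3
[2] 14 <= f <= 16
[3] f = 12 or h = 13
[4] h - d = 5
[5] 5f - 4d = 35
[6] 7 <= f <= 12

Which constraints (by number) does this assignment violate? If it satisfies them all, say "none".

[1] |12 - 12| = 0; 0 ≤ 3  yes
[2] f = 14 lies in [14, 16]  yes
[3] f = 14 ≠ 12 and h = 12 ≠ 13; both disjuncts false  no
[4] h - d = 12 - 9 = 3, not 5  no
[5] 5f - 4d = 5(14) - 4(9) = 34, not 35  no
[6] f = 14 is outside [7, 12]  no

Violated: 3, 4, 5, and 6.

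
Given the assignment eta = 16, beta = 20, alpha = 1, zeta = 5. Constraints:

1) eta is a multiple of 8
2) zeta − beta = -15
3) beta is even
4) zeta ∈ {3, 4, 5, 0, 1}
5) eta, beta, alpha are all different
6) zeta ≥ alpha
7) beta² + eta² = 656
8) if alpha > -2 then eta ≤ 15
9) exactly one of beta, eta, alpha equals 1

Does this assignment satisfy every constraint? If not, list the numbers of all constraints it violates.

1) 16 / 8 = 2, so 8 divides 16 — holds.
2) zeta − beta = 5 − 20 = -15 — holds.
3) beta = 20 is even — holds.
4) zeta = 5 is in {3, 4, 5, 0, 1} — holds.
5) values 16, 20, 1 are pairwise distinct — holds.
6) zeta = 5, alpha = 1; 5 ≥ 1 — holds.
7) beta² + eta² = 20² + 16² = 400 + 256 = 656 — holds.
8) alpha = 1 > -2, so we need eta ≤ 15; but eta = 16 > 15 — does not hold.
9) beta=20, eta=16, alpha=1; 1 of them equals 1 — holds.

Constraint 8 is violated.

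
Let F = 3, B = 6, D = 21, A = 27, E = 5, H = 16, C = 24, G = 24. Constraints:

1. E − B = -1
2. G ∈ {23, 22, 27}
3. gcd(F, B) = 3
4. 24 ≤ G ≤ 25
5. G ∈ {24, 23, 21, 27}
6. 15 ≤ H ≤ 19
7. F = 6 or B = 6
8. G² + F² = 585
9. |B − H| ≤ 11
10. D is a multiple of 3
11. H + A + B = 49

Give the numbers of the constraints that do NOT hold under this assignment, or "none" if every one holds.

1. E − B = 5 − 6 = -1  ✓
2. G = 24 is not in {23, 22, 27}  ✗
3. gcd(3, 6) = 3  ✓
4. G = 24 lies in [24, 25]  ✓
5. G = 24 is in {24, 23, 21, 27}  ✓
6. H = 16 lies in [15, 19]  ✓
7. F = 3 ≠ 6, but B = 6 = 6 (second disjunct)  ✓
8. G² + F² = 24² + 3² = 576 + 9 = 585  ✓
9. |6 − 16| = 10; 10 ≤ 11  ✓
10. 21 / 3 = 7, so 3 divides 21  ✓
11. H + A + B = 16 + 27 + 6 = 49  ✓

Violated: 2.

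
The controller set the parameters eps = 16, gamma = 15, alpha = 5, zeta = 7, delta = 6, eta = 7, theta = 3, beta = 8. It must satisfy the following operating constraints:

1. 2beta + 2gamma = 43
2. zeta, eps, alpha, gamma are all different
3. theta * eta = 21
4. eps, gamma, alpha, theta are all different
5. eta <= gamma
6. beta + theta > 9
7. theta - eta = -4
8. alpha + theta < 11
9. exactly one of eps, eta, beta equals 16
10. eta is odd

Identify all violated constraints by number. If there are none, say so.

No — constraint 1 is not satisfied.

1. 2beta + 2gamma = 2(8) + 2(15) = 46, not 43 — violated.
2. values 7, 16, 5, 15 are pairwise distinct — satisfied.
3. theta * eta = 3 * 7 = 21 — satisfied.
4. values 16, 15, 5, 3 are pairwise distinct — satisfied.
5. eta = 7, gamma = 15; 7 ≤ 15 — satisfied.
6. beta + theta = 8 + 3 = 11; 11 > 9 — satisfied.
7. theta - eta = 3 - 7 = -4 — satisfied.
8. alpha + theta = 5 + 3 = 8; 8 < 11 — satisfied.
9. eps=16, eta=7, beta=8; 1 of them equals 16 — satisfied.
10. eta = 7 is odd — satisfied.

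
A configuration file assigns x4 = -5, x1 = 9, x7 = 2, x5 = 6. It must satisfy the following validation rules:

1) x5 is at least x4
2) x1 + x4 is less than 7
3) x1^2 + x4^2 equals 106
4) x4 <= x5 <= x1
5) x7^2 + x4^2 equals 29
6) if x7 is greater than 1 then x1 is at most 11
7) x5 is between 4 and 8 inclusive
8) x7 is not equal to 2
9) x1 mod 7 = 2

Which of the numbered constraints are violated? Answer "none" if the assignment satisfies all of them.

Violated: 8.

1) x5 = 6, x4 = -5; 6 ≥ -5 — holds.
2) x1 + x4 = 9 + (-5) = 4; 4 < 7 — holds.
3) x1^2 + x4^2 = 9^2 + (-5)^2 = 81 + 25 = 106 — holds.
4) values -5 <= 6 <= 9 — holds.
5) x7^2 + x4^2 = 2^2 + (-5)^2 = 4 + 25 = 29 — holds.
6) x7 = 2 > 1, so we need x1 ≤ 11; x1 = 9 ≤ 11 — holds.
7) x5 = 6 lies in [4, 8] — holds.
8) x7 = 2, but 2 is required to differ — does not hold.
9) 9 mod 7 = 2 — holds.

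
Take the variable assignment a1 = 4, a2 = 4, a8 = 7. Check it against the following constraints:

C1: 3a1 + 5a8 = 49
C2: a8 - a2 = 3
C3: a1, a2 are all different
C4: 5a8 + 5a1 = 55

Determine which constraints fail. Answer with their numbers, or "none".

C1: 3a1 + 5a8 = 3(4) + 5(7) = 47, not 49 — violated.
C2: a8 - a2 = 7 - 4 = 3 — satisfied.
C3: a1 = a2 = 4, not all different — violated.
C4: 5a8 + 5a1 = 5(7) + 5(4) = 55 — satisfied.

Constraints 1, 3 are violated.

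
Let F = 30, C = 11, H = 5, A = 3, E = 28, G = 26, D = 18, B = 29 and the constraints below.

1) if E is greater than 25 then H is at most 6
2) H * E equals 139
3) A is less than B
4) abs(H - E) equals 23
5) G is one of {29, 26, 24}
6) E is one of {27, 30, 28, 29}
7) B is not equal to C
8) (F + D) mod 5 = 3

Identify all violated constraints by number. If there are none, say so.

No — constraint 2 is not satisfied.

1) E = 28 > 25, so we need H ≤ 6; H = 5 ≤ 6 — OK.
2) H * E = 5 * 28 = 140, not 139 — violated.
3) A = 3, B = 29; 3 < 29 — OK.
4) abs(5 - 28) = 23 — OK.
5) G = 26 is in {29, 26, 24} — OK.
6) E = 28 is in {27, 30, 28, 29} — OK.
7) B = 29, C = 11; distinct — OK.
8) F + D = 48; 48 mod 5 = 3 — OK.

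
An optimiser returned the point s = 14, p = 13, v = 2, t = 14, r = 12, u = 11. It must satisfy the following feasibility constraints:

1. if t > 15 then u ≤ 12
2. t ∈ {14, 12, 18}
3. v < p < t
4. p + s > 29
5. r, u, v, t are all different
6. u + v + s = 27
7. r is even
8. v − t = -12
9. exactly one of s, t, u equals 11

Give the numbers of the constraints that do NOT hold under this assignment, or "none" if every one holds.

Constraint 4 is violated.

1. t = 14, not > 15; antecedent false, conditional vacuously true — OK.
2. t = 14 is in {14, 12, 18} — OK.
3. values 2 < 13 < 14 — OK.
4. p + s = 13 + 14 = 27; 27 ≤ 29, bound 29 not met — violated.
5. values 12, 11, 2, 14 are pairwise distinct — OK.
6. u + v + s = 11 + 2 + 14 = 27 — OK.
7. r = 12 is even — OK.
8. v − t = 2 − 14 = -12 — OK.
9. s=14, t=14, u=11; 1 of them equals 11 — OK.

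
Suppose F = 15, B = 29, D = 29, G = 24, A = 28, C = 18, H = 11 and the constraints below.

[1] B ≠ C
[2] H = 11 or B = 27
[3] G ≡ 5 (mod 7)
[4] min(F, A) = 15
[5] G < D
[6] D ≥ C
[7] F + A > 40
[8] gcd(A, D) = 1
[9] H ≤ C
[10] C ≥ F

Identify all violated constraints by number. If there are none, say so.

[1] B = 29, C = 18; distinct — holds.
[2] H = 11 = 11 (first disjunct) — holds.
[3] 24 mod 7 = 3, not 5 — does not hold.
[4] min(15, 28) = 15 — holds.
[5] G = 24, D = 29; 24 < 29 — holds.
[6] D = 29, C = 18; 29 ≥ 18 — holds.
[7] F + A = 15 + 28 = 43; 43 > 40 — holds.
[8] gcd(28, 29) = 1 — holds.
[9] H = 11, C = 18; 11 ≤ 18 — holds.
[10] C = 18, F = 15; 18 ≥ 15 — holds.

Constraint 3 is violated.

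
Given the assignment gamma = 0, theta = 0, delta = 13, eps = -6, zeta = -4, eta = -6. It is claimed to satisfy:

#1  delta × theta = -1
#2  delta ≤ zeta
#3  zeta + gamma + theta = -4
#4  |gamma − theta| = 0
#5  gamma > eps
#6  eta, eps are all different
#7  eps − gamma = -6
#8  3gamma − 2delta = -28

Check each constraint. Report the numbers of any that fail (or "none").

#1 delta × theta = 13 × 0 = 0, not -1 — violated.
#2 delta = 13, zeta = -4; 13 > -4 (want ≤) — violated.
#3 zeta + gamma + theta = -4 + 0 + 0 = -4 — satisfied.
#4 |0 − 0| = 0 — satisfied.
#5 gamma = 0, eps = -6; 0 > -6 — satisfied.
#6 eta = eps = -6, not all different — violated.
#7 eps − gamma = -6 − 0 = -6 — satisfied.
#8 3gamma − 2delta = 3(0) − 2(13) = -26, not -28 — violated.

No — constraints 1, 2, 6, 8 are not satisfied.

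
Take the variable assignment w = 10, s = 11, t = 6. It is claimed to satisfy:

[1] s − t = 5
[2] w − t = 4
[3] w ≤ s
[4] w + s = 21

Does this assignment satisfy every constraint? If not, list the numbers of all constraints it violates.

None — every constraint holds.

[1] s − t = 11 − 6 = 5  holds
[2] w − t = 10 − 6 = 4  holds
[3] w = 10, s = 11; 10 ≤ 11  holds
[4] w + s = 10 + 11 = 21  holds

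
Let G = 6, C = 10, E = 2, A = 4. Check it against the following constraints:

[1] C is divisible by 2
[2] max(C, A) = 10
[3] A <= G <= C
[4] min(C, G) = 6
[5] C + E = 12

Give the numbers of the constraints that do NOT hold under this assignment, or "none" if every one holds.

[1] 10 / 2 = 5, so 2 divides 10  ✔
[2] max(10, 4) = 10  ✔
[3] values 4 <= 6 <= 10  ✔
[4] min(10, 6) = 6  ✔
[5] C + E = 10 + 2 = 12  ✔

Yes — all constraints hold.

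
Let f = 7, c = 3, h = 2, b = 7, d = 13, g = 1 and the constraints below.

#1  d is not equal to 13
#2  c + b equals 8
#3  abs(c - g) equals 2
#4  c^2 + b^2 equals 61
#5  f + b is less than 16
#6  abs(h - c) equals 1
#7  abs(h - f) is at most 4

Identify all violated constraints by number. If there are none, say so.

#1 d = 13, but 13 is required to differ — does not hold.
#2 c + b = 3 + 7 = 10, not 8 — does not hold.
#3 abs(3 - 1) = 2 — holds.
#4 c^2 + b^2 = 3^2 + 7^2 = 9 + 49 = 58, not 61 — does not hold.
#5 f + b = 7 + 7 = 14; 14 < 16 — holds.
#6 abs(2 - 3) = 1 — holds.
#7 abs(2 - 7) = 5; 5 > 4, exceeds bound 4 — does not hold.

Violated: 1, 2, 4, and 7.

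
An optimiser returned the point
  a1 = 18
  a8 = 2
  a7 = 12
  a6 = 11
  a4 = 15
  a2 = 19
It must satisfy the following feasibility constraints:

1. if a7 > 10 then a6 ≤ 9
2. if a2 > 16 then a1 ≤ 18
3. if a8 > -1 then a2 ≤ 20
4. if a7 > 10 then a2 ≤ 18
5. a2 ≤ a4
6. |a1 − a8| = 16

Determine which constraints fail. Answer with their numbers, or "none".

Violated: 1, 4, 5.

1. a7 = 12 > 10, so we need a6 ≤ 9; but a6 = 11 > 9  fails
2. a2 = 19 > 16, so we need a1 ≤ 18; a1 = 18 ≤ 18  holds
3. a8 = 2 > -1, so we need a2 ≤ 20; a2 = 19 ≤ 20  holds
4. a7 = 12 > 10, so we need a2 ≤ 18; but a2 = 19 > 18  fails
5. a2 = 19, a4 = 15; 19 > 15 (want ≤)  fails
6. |18 − 2| = 16  holds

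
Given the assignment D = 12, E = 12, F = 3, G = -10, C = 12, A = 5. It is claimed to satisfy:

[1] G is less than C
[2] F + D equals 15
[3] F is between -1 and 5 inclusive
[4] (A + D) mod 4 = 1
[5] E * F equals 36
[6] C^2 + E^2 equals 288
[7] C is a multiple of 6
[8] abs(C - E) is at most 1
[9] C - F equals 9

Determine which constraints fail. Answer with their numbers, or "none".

[1] G = -10, C = 12; -10 < 12 — satisfied.
[2] F + D = 3 + 12 = 15 — satisfied.
[3] F = 3 lies in [-1, 5] — satisfied.
[4] A + D = 17; 17 mod 4 = 1 — satisfied.
[5] E * F = 12 * 3 = 36 — satisfied.
[6] C^2 + E^2 = 12^2 + 12^2 = 144 + 144 = 288 — satisfied.
[7] 12 / 6 = 2, so 6 divides 12 — satisfied.
[8] abs(12 - 12) = 0; 0 ≤ 1 — satisfied.
[9] C - F = 12 - 3 = 9 — satisfied.

The assignment satisfies every constraint.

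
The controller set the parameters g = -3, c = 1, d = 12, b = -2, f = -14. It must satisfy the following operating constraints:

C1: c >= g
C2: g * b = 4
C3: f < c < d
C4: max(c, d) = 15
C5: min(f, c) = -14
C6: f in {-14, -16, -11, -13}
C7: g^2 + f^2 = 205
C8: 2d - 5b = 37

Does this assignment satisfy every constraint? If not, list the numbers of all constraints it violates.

C1: c = 1, g = -3; 1 ≥ -3 — OK.
C2: g * b = -3 * (-2) = 6, not 4 — violated.
C3: values -14 < 1 < 12 — OK.
C4: max(1, 12) = 12, not 15 — violated.
C5: min(-14, 1) = -14 — OK.
C6: f = -14 is in {-14, -16, -11, -13} — OK.
C7: g^2 + f^2 = (-3)^2 + (-14)^2 = 9 + 196 = 205 — OK.
C8: 2d - 5b = 2(12) - 5(-2) = 34, not 37 — violated.

The assignment fails constraints 2, 4, and 8.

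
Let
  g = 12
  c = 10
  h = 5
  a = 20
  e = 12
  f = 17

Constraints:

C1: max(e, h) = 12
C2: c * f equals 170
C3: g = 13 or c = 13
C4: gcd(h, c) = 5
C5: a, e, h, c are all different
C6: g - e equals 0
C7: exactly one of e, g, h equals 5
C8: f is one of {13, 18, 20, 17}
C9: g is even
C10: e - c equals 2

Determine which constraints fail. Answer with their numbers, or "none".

Constraint 3 does not hold.

C1: max(12, 5) = 12 — holds.
C2: c * f = 10 * 17 = 170 — holds.
C3: g = 12 ≠ 13 and c = 10 ≠ 13; both disjuncts false — fails.
C4: gcd(5, 10) = 5 — holds.
C5: values 20, 12, 5, 10 are pairwise distinct — holds.
C6: g - e = 12 - 12 = 0 — holds.
C7: e=12, g=12, h=5; 1 of them equals 5 — holds.
C8: f = 17 is in {13, 18, 20, 17} — holds.
C9: g = 12 is even — holds.
C10: e - c = 12 - 10 = 2 — holds.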